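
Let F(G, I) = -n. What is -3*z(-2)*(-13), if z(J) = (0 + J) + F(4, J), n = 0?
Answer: -78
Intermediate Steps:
F(G, I) = 0 (F(G, I) = -1*0 = 0)
z(J) = J (z(J) = (0 + J) + 0 = J + 0 = J)
-3*z(-2)*(-13) = -3*(-2)*(-13) = 6*(-13) = -78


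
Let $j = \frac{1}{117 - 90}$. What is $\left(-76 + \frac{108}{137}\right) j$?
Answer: $- \frac{10304}{3699} \approx -2.7856$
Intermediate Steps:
$j = \frac{1}{27} \approx 0.037037$
$\left(-76 + \frac{108}{137}\right) j = \left(-76 + \frac{108}{137}\right) \frac{1}{27} = \left(- \frac{10304}{137}\right) \frac{1}{27} = - \frac{10304}{3699}$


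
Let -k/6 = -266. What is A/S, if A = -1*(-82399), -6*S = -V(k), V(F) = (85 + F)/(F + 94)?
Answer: 835525860/1681 ≈ 4.9704e+5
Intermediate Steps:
k = 1596 (k = -6*(-266) = 1596)
V(F) = (85 + F)/(94 + F)
S = 1681/10140 (S = -(-1)*(85 + 1596)/(94 + 1596)/6 = -(-1)*1681/1690/6 = -(-1)*(1/1690)*1681/6 = -(-1)*1681/(6*1690) = -⅙*(-1681/1690) = 1681/10140 ≈ 0.16578)
A = 82399
A/S = 82399/(1681/10140) = 82399*(10140/1681) = 835525860/1681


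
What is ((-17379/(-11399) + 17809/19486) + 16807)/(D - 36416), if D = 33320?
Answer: -3733727853583/687686349744 ≈ -5.4294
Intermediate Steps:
((-17379/(-11399) + 17809/19486) + 16807)/(D - 36416) = ((-17379/(-11399) + 17809/19486) + 16807)/(33320 - 36416) = ((-17379*(-1/11399) + 17809*(1/19486)) + 16807)/(-3096) = ((17379/11399 + 17809/19486) + 16807)*(-1/3096) = (541651985/222120914 + 16807)*(-1/3096) = (3733727853583/222120914)*(-1/3096) = -3733727853583/687686349744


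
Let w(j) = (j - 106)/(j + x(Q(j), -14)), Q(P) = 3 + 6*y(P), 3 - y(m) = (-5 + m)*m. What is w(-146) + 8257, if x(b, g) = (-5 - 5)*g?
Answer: 8299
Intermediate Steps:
y(m) = 3 - m*(-5 + m) (y(m) = 3 - (-5 + m)*m = 3 - m*(-5 + m))
Q(P) = 21 - 6*P**2 + 30*P (Q(P) = 3 + 6*(3 - P**2 + 5*P) = 3 + (18 - 6*P**2 + 30*P) = 21 - 6*P**2 + 30*P)
x(b, g) = -10*g
w(j) = (-106 + j)/(140 + j) (w(j) = (j - 106)/(j - 10*(-14)) = (-106 + j)/(j + 140) = (-106 + j)/(140 + j))
w(-146) + 8257 = (-106 - 146)/(140 - 146) + 8257 = -252/(-6) + 8257 = -1/6*(-252) + 8257 = 42 + 8257 = 8299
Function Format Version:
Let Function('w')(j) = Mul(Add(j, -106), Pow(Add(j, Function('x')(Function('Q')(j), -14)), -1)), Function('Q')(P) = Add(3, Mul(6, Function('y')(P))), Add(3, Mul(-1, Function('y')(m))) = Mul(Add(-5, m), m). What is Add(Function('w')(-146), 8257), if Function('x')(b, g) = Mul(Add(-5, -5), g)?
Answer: 8299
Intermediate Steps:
Function('y')(m) = Add(3, Mul(-1, m, Add(-5, m))) (Function('y')(m) = Add(3, Mul(-1, Mul(Add(-5, m), m))) = Add(3, Mul(-1, Mul(m, Add(-5, m)))) = Add(3, Mul(-1, m, Add(-5, m))))
Function('Q')(P) = Add(21, Mul(-6, Pow(P, 2)), Mul(30, P)) (Function('Q')(P) = Add(3, Mul(6, Add(3, Mul(-1, Pow(P, 2)), Mul(5, P)))) = Add(3, Add(18, Mul(-6, Pow(P, 2)), Mul(30, P))) = Add(21, Mul(-6, Pow(P, 2)), Mul(30, P)))
Function('x')(b, g) = Mul(-10, g)
Function('w')(j) = Mul(Pow(Add(140, j), -1), Add(-106, j)) (Function('w')(j) = Mul(Add(j, -106), Pow(Add(j, Mul(-10, -14)), -1)) = Mul(Add(-106, j), Pow(Add(j, 140), -1)) = Mul(Add(-106, j), Pow(Add(140, j), -1)) = Mul(Pow(Add(140, j), -1), Add(-106, j)))
Add(Function('w')(-146), 8257) = Add(Mul(Pow(Add(140, -146), -1), Add(-106, -146)), 8257) = Add(Mul(Pow(-6, -1), -252), 8257) = Add(Mul(Rational(-1, 6), -252), 8257) = Add(42, 8257) = 8299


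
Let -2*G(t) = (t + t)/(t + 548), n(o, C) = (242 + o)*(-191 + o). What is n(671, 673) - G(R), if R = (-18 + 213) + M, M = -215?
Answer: 57847675/132 ≈ 4.3824e+5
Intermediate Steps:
n(o, C) = (-191 + o)*(242 + o)
R = -20 (R = (-18 + 213) - 215 = 195 - 215 = -20)
G(t) = -t/(548 + t) (G(t) = -(t + t)/(2*(t + 548)) = -2*t/(2*(548 + t)) = -t/(548 + t))
n(671, 673) - G(R) = (-46222 + 671² + 51*671) - (-1)*(-20)/(548 - 20) = (-46222 + 450241 + 34221) - (-1)*(-20)/528 = 438240 - (-1)*(-20)/528 = 438240 - 1*5/132 = 438240 - 5/132 = 57847675/132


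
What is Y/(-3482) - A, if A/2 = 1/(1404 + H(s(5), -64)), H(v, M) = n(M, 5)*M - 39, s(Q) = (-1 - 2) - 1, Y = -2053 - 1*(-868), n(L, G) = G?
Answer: 1231361/3638690 ≈ 0.33841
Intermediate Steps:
Y = -1185 (Y = -2053 + 868 = -1185)
s(Q) = -4 (s(Q) = -3 - 1 = -4)
H(v, M) = -39 + 5*M (H(v, M) = 5*M - 39 = -39 + 5*M)
A = 2/1045 (A = 2/(1404 + (-39 + 5*(-64))) = 2/(1404 + (-39 - 320)) = 2/(1404 - 359) = 2/1045 ≈ 0.0019139)
Y/(-3482) - A = -1185/(-3482) - 1*2/1045 = -1185*(-1/3482) - 2/1045 = 1185/3482 - 2/1045 = 1231361/3638690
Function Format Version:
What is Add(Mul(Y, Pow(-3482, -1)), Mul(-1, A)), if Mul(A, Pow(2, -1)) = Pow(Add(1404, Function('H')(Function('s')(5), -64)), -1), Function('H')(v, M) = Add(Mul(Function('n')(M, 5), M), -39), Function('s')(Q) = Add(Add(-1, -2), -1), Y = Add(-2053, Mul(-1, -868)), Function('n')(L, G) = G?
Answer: Rational(1231361, 3638690) ≈ 0.33841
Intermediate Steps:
Y = -1185 (Y = Add(-2053, 868) = -1185)
Function('s')(Q) = -4 (Function('s')(Q) = Add(-3, -1) = -4)
Function('H')(v, M) = Add(-39, Mul(5, M)) (Function('H')(v, M) = Add(Mul(5, M), -39) = Add(-39, Mul(5, M)))
A = Rational(2, 1045) (A = Mul(2, Pow(Add(1404, Add(-39, Mul(5, -64))), -1)) = Mul(2, Pow(Add(1404, Add(-39, -320)), -1)) = Mul(2, Pow(Add(1404, -359), -1)) = Mul(2, Pow(1045, -1)) = Mul(2, Rational(1, 1045)) = Rational(2, 1045) ≈ 0.0019139)
Add(Mul(Y, Pow(-3482, -1)), Mul(-1, A)) = Add(Mul(-1185, Pow(-3482, -1)), Mul(-1, Rational(2, 1045))) = Add(Mul(-1185, Rational(-1, 3482)), Rational(-2, 1045)) = Add(Rational(1185, 3482), Rational(-2, 1045)) = Rational(1231361, 3638690)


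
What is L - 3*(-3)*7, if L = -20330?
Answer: -20267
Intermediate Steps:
L - 3*(-3)*7 = -20330 - 3*(-3)*7 = -20330 + 9*7 = -20330 + 63 = -20267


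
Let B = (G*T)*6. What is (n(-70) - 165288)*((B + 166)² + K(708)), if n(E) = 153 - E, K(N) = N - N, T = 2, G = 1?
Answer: -5229919460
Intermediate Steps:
B = 12 (B = (1*2)*6 = 2*6 = 12)
K(N) = 0
(n(-70) - 165288)*((B + 166)² + K(708)) = ((153 - 1*(-70)) - 165288)*((12 + 166)² + 0) = ((153 + 70) - 165288)*(178² + 0) = (223 - 165288)*(31684 + 0) = -165065*31684 = -5229919460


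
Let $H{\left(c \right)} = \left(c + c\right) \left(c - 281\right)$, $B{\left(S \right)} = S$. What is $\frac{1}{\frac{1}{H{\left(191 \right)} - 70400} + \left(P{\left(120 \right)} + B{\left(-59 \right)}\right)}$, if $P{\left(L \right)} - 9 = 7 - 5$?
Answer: $- \frac{104780}{5029441} \approx -0.020833$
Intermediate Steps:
$P{\left(L \right)} = 11$ ($P{\left(L \right)} = 9 + \left(7 - 5\right) = 9 + 2 = 11$)
$H{\left(c \right)} = 2 c \left(-281 + c\right)$
$\frac{1}{\frac{1}{H{\left(191 \right)} - 70400} + \left(P{\left(120 \right)} + B{\left(-59 \right)}\right)} = \frac{1}{\frac{1}{2 \cdot 191 \left(-281 + 191\right) - 70400} + \left(11 - 59\right)} = \frac{1}{\frac{1}{2 \cdot 191 \left(-90\right) - 70400} - 48} = \frac{1}{\frac{1}{-34380 - 70400} - 48} = \frac{1}{\frac{1}{-104780} - 48} = \frac{1}{- \frac{1}{104780} - 48} = \frac{1}{- \frac{5029441}{104780}} = - \frac{104780}{5029441}$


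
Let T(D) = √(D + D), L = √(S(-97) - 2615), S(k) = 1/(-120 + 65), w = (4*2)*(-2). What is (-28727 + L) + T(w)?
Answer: -28727 + 4*I*√2 + I*√7910430/55 ≈ -28727.0 + 56.794*I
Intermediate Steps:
w = -16 (w = 8*(-2) = -16)
S(k) = -1/55 (S(k) = 1/(-55) = -1/55)
L = I*√7910430/55 (L = √(-1/55 - 2615) = √(-143826/55) = I*√7910430/55 ≈ 51.137*I)
T(D) = √2*√D (T(D) = √(2*D) = √2*√D)
(-28727 + L) + T(w) = (-28727 + I*√7910430/55) + √2*√(-16) = (-28727 + I*√7910430/55) + √2*(4*I) = (-28727 + I*√7910430/55) + 4*I*√2 = -28727 + 4*I*√2 + I*√7910430/55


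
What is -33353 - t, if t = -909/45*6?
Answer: -166159/5 ≈ -33232.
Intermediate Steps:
t = -606/5 (t = -909*1/45*6 = -101/5*6 = -606/5 ≈ -121.20)
-33353 - t = -33353 - 1*(-606/5) = -33353 + 606/5 = -166159/5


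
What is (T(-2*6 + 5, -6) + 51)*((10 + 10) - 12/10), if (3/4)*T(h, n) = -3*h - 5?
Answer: 20398/15 ≈ 1359.9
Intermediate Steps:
T(h, n) = -20/3 - 4*h (T(h, n) = 4*(-3*h - 5)/3 = 4*(-5 - 3*h)/3 = -20/3 - 4*h)
(T(-2*6 + 5, -6) + 51)*((10 + 10) - 12/10) = ((-20/3 - 4*(-2*6 + 5)) + 51)*((10 + 10) - 12/10) = ((-20/3 - 4*(-12 + 5)) + 51)*(20 - 12*⅒) = ((-20/3 - 4*(-7)) + 51)*(20 - 6/5) = ((-20/3 + 28) + 51)*(94/5) = (64/3 + 51)*(94/5) = (217/3)*(94/5) = 20398/15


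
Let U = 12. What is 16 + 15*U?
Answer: 196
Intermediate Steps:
16 + 15*U = 16 + 15*12 = 16 + 180 = 196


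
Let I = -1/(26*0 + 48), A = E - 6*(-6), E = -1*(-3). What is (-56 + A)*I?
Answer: 17/48 ≈ 0.35417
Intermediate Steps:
E = 3
A = 39 (A = 3 - 6*(-6) = 3 + 36 = 39)
I = -1/48 (I = -1/(0 + 48) = -1/48 ≈ -0.020833)
(-56 + A)*I = (-56 + 39)*(-1/48) = -17*(-1/48) = 17/48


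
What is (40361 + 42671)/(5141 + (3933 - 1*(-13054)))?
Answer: 10379/2766 ≈ 3.7523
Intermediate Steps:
(40361 + 42671)/(5141 + (3933 - 1*(-13054))) = 83032/(5141 + (3933 + 13054)) = 83032/(5141 + 16987) = 83032/22128 = 83032*(1/22128) = 10379/2766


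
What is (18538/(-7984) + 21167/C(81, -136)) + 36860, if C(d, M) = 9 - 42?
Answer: 4770984419/131736 ≈ 36216.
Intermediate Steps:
C(d, M) = -33
(18538/(-7984) + 21167/C(81, -136)) + 36860 = (18538/(-7984) + 21167/(-33)) + 36860 = (18538*(-1/7984) + 21167*(-1/33)) + 36860 = (-9269/3992 - 21167/33) + 36860 = -84804541/131736 + 36860 = 4770984419/131736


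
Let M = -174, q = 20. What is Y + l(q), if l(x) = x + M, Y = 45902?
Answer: 45748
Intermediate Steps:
l(x) = -174 + x (l(x) = x - 174 = -174 + x)
Y + l(q) = 45902 + (-174 + 20) = 45902 - 154 = 45748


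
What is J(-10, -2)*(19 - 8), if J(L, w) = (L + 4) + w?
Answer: -88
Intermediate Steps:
J(L, w) = 4 + L + w (J(L, w) = (4 + L) + w = 4 + L + w)
J(-10, -2)*(19 - 8) = (4 - 10 - 2)*(19 - 8) = -8*11 = -88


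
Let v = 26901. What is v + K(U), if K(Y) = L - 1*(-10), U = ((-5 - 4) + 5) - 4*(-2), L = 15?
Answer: 26926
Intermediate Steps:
U = 4 (U = (-9 + 5) + 8 = -4 + 8 = 4)
K(Y) = 25 (K(Y) = 15 - 1*(-10) = 15 + 10 = 25)
v + K(U) = 26901 + 25 = 26926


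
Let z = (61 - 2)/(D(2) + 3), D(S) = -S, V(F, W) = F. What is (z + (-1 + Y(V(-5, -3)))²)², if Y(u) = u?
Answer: 9025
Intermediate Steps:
z = 59 (z = (61 - 2)/(-1*2 + 3) = 59/(-2 + 3) = 59/1 = 59*1 = 59)
(z + (-1 + Y(V(-5, -3)))²)² = (59 + (-1 - 5)²)² = (59 + (-6)²)² = (59 + 36)² = 95² = 9025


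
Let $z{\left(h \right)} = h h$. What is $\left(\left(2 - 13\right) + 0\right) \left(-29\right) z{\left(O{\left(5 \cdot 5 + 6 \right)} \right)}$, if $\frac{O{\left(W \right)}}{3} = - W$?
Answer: $2759031$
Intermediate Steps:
$O{\left(W \right)} = - 3 W$ ($O{\left(W \right)} = 3 \left(- W\right) = - 3 W$)
$z{\left(h \right)} = h^{2}$
$\left(\left(2 - 13\right) + 0\right) \left(-29\right) z{\left(O{\left(5 \cdot 5 + 6 \right)} \right)} = \left(\left(2 - 13\right) + 0\right) \left(-29\right) \left(- 3 \left(5 \cdot 5 + 6\right)\right)^{2} = \left(-11 + 0\right) \left(-29\right) \left(- 3 \left(25 + 6\right)\right)^{2} = \left(-11\right) \left(-29\right) \left(\left(-3\right) 31\right)^{2} = 319 \left(-93\right)^{2} = 319 \cdot 8649 = 2759031$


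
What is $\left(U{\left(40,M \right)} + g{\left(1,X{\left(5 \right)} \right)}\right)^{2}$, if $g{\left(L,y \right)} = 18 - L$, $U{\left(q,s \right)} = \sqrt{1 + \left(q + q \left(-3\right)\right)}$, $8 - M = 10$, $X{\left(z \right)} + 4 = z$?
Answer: $\left(17 + i \sqrt{79}\right)^{2} \approx 210.0 + 302.2 i$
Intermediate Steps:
$X{\left(z \right)} = -4 + z$
$M = -2$ ($M = 8 - 10 = -2$)
$U{\left(q,s \right)} = \sqrt{1 - 2 q}$ ($U{\left(q,s \right)} = \sqrt{1 + \left(q - 3 q\right)} = \sqrt{1 - 2 q}$)
$\left(U{\left(40,M \right)} + g{\left(1,X{\left(5 \right)} \right)}\right)^{2} = \left(\sqrt{1 - 80} + \left(18 - 1\right)\right)^{2} = \left(\sqrt{-79} + 17\right)^{2} = \left(i \sqrt{79} + 17\right)^{2} = \left(17 + i \sqrt{79}\right)^{2}$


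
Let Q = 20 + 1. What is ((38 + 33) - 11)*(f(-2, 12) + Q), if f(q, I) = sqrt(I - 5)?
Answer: 1260 + 60*sqrt(7) ≈ 1418.7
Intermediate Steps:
f(q, I) = sqrt(-5 + I)
Q = 21
((38 + 33) - 11)*(f(-2, 12) + Q) = ((38 + 33) - 11)*(sqrt(-5 + 12) + 21) = (71 - 11)*(sqrt(7) + 21) = 60*(21 + sqrt(7)) = 1260 + 60*sqrt(7)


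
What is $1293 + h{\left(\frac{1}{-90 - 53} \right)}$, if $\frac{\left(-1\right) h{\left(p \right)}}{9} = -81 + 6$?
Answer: $1968$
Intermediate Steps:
$h{\left(p \right)} = 675$ ($h{\left(p \right)} = - 9 \left(-81 + 6\right) = \left(-9\right) \left(-75\right) = 675$)
$1293 + h{\left(\frac{1}{-90 - 53} \right)} = 1293 + 675 = 1968$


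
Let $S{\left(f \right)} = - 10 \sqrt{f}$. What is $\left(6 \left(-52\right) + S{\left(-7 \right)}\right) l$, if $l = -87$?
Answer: $27144 + 870 i \sqrt{7} \approx 27144.0 + 2301.8 i$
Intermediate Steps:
$\left(6 \left(-52\right) + S{\left(-7 \right)}\right) l = \left(6 \left(-52\right) - 10 \sqrt{-7}\right) \left(-87\right) = \left(-312 - 10 i \sqrt{7}\right) \left(-87\right) = 27144 + 870 i \sqrt{7}$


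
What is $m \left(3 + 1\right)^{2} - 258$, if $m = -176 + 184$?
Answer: $-130$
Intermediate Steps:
$m = 8$
$m \left(3 + 1\right)^{2} - 258 = 8 \left(3 + 1\right)^{2} - 258 = 8 \cdot 4^{2} - 258 = 8 \cdot 16 - 258 = 128 - 258 = -130$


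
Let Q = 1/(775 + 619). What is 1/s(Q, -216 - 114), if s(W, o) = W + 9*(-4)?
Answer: -1394/50183 ≈ -0.027778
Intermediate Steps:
Q = 1/1394 ≈ 0.00071736
s(W, o) = -36 + W (s(W, o) = W - 36 = -36 + W)
1/s(Q, -216 - 114) = 1/(-36 + 1/1394) = 1/(-50183/1394) = -1394/50183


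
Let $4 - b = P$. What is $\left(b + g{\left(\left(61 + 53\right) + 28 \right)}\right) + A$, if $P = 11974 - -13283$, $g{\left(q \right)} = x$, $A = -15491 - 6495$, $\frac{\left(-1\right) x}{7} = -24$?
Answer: $-47071$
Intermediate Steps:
$x = 168$ ($x = \left(-7\right) \left(-24\right) = 168$)
$A = -21986$ ($A = -15491 - 6495 = -21986$)
$g{\left(q \right)} = 168$
$P = 25257$ ($P = 11974 + 13283 = 25257$)
$b = -25253$ ($b = 4 - 25257 = -25253$)
$\left(b + g{\left(\left(61 + 53\right) + 28 \right)}\right) + A = \left(-25253 + 168\right) - 21986 = -25085 - 21986 = -47071$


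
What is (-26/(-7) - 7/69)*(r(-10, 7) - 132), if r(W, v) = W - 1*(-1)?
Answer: -82015/161 ≈ -509.41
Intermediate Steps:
r(W, v) = 1 + W (r(W, v) = W + 1 = 1 + W)
(-26/(-7) - 7/69)*(r(-10, 7) - 132) = (-26/(-7) - 7/69)*((1 - 10) - 132) = (-26*(-⅐) - 7*1/69)*(-9 - 132) = (26/7 - 7/69)*(-141) = (1745/483)*(-141) = -82015/161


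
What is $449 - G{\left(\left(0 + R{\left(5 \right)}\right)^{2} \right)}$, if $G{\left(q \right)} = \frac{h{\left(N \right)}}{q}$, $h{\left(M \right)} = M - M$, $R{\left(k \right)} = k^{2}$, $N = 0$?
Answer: $449$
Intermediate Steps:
$h{\left(M \right)} = 0$
$G{\left(q \right)} = 0$ ($G{\left(q \right)} = \frac{0}{q} = 0$)
$449 - G{\left(\left(0 + R{\left(5 \right)}\right)^{2} \right)} = 449 - 0 = 449 + 0 = 449$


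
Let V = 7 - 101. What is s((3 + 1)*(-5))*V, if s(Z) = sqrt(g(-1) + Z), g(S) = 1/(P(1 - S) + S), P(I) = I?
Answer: -94*I*sqrt(19) ≈ -409.74*I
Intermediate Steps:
g(S) = 1 (g(S) = 1/((1 - S) + S) = 1/1 = 1)
s(Z) = sqrt(1 + Z)
V = -94
s((3 + 1)*(-5))*V = sqrt(1 + (3 + 1)*(-5))*(-94) = sqrt(1 + 4*(-5))*(-94) = sqrt(1 - 20)*(-94) = sqrt(-19)*(-94) = (I*sqrt(19))*(-94) = -94*I*sqrt(19)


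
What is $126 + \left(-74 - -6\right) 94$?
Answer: $-6266$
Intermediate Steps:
$126 + \left(-74 - -6\right) 94 = 126 + \left(-74 + 6\right) 94 = 126 - 6392 = -6266$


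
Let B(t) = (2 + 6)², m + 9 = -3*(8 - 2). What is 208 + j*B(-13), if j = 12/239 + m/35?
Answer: 1353808/8365 ≈ 161.84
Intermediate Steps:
m = -27 (m = -9 - 3*(8 - 2) = -9 - 3*6 = -9 - 18 = -27)
B(t) = 64 (B(t) = 8² = 64)
j = -6033/8365 (j = 12/239 - 27/35 = -6033/8365 ≈ -0.72122)
208 + j*B(-13) = 208 - 6033/8365*64 = 208 - 386112/8365 = 1353808/8365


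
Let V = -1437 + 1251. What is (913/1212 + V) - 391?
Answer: -698411/1212 ≈ -576.25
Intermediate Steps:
V = -186
(913/1212 + V) - 391 = (913/1212 - 186) - 391 = -224519/1212 - 391 = -698411/1212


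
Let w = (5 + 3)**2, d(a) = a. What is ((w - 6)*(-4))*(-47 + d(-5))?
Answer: 12064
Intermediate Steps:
w = 64 (w = 8**2 = 64)
((w - 6)*(-4))*(-47 + d(-5)) = ((64 - 6)*(-4))*(-47 - 5) = (58*(-4))*(-52) = -232*(-52) = 12064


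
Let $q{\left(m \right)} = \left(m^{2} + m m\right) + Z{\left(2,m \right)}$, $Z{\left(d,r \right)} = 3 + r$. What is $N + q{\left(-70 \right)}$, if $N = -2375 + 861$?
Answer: $8219$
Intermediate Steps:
$N = -1514$
$q{\left(m \right)} = 3 + m + 2 m^{2}$ ($q{\left(m \right)} = \left(m^{2} + m m\right) + \left(3 + m\right) = \left(m^{2} + m^{2}\right) + \left(3 + m\right) = 2 m^{2} + \left(3 + m\right) = 3 + m + 2 m^{2}$)
$N + q{\left(-70 \right)} = -1514 + \left(3 - 70 + 2 \left(-70\right)^{2}\right) = -1514 + \left(3 - 70 + 2 \cdot 4900\right) = -1514 + \left(3 - 70 + 9800\right) = -1514 + 9733 = 8219$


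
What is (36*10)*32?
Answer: 11520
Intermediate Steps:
(36*10)*32 = 360*32 = 11520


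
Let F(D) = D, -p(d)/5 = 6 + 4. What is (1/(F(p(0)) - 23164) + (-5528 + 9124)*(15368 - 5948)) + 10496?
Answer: 786602118623/23214 ≈ 3.3885e+7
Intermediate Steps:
p(d) = -50 (p(d) = -5*(6 + 4) = -5*10 = -50)
(1/(F(p(0)) - 23164) + (-5528 + 9124)*(15368 - 5948)) + 10496 = (1/(-50 - 23164) + (-5528 + 9124)*(15368 - 5948)) + 10496 = (1/(-23214) + 3596*9420) + 10496 = (-1/23214 + 33874320) + 10496 = 786358464479/23214 + 10496 = 786602118623/23214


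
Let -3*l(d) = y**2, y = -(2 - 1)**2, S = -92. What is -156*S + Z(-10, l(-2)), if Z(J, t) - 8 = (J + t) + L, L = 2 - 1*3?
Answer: 43046/3 ≈ 14349.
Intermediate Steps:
y = -1 (y = -1*1**2 = -1*1 = -1)
L = -1 (L = 2 - 3 = -1)
l(d) = -1/3 (l(d) = -1/3*(-1)**2 = -1/3*1 = -1/3)
Z(J, t) = 7 + J + t (Z(J, t) = 8 + ((J + t) - 1) = 8 + (-1 + J + t) = 7 + J + t)
-156*S + Z(-10, l(-2)) = -156*(-92) + (7 - 10 - 1/3) = 14352 - 10/3 = 43046/3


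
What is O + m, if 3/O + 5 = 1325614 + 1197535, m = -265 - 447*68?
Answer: -25787372727/841048 ≈ -30661.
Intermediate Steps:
m = -30661 (m = -265 - 30396 = -30661)
O = 1/841048 (O = 3/(-5 + (1325614 + 1197535)) = 3/(-5 + 2523149) = 3/2523144 = 3*(1/2523144) = 1/841048 ≈ 1.1890e-6)
O + m = 1/841048 - 30661 = -25787372727/841048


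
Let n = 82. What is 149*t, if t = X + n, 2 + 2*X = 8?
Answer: 12665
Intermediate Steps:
X = 3 (X = -1 + (1/2)*8 = -1 + 4 = 3)
t = 85 (t = 3 + 82 = 85)
149*t = 149*85 = 12665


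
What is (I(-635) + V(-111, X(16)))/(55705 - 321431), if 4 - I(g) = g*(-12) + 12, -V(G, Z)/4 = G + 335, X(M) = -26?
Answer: 4262/132863 ≈ 0.032078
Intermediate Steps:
V(G, Z) = -1340 - 4*G (V(G, Z) = -4*(G + 335) = -4*(335 + G) = -1340 - 4*G)
I(g) = -8 + 12*g (I(g) = 4 - (g*(-12) + 12) = 4 - (-12*g + 12) = 4 - (12 - 12*g) = 4 + (-12 + 12*g) = -8 + 12*g)
(I(-635) + V(-111, X(16)))/(55705 - 321431) = ((-8 + 12*(-635)) + (-1340 - 4*(-111)))/(55705 - 321431) = ((-8 - 7620) + (-1340 + 444))/(-265726) = (-7628 - 896)*(-1/265726) = -8524*(-1/265726) = 4262/132863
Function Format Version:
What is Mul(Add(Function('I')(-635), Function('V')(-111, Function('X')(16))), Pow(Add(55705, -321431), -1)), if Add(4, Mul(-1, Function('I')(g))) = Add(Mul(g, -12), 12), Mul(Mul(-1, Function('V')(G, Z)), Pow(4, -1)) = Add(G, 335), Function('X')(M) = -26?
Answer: Rational(4262, 132863) ≈ 0.032078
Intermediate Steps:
Function('V')(G, Z) = Add(-1340, Mul(-4, G)) (Function('V')(G, Z) = Mul(-4, Add(G, 335)) = Mul(-4, Add(335, G)) = Add(-1340, Mul(-4, G)))
Function('I')(g) = Add(-8, Mul(12, g)) (Function('I')(g) = Add(4, Mul(-1, Add(Mul(g, -12), 12))) = Add(4, Mul(-1, Add(Mul(-12, g), 12))) = Add(4, Mul(-1, Add(12, Mul(-12, g)))) = Add(4, Add(-12, Mul(12, g))) = Add(-8, Mul(12, g)))
Mul(Add(Function('I')(-635), Function('V')(-111, Function('X')(16))), Pow(Add(55705, -321431), -1)) = Mul(Add(Add(-8, Mul(12, -635)), Add(-1340, Mul(-4, -111))), Pow(Add(55705, -321431), -1)) = Mul(Add(Add(-8, -7620), Add(-1340, 444)), Pow(-265726, -1)) = Mul(Add(-7628, -896), Rational(-1, 265726)) = Mul(-8524, Rational(-1, 265726)) = Rational(4262, 132863)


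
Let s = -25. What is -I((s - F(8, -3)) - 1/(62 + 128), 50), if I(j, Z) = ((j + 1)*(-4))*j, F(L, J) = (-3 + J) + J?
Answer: 8669891/9025 ≈ 960.65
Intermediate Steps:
F(L, J) = -3 + 2*J
I(j, Z) = j*(-4 - 4*j) (I(j, Z) = ((1 + j)*(-4))*j = (-4 - 4*j)*j = j*(-4 - 4*j))
-I((s - F(8, -3)) - 1/(62 + 128), 50) = -(-4)*((-25 - (-3 + 2*(-3))) - 1/(62 + 128))*(1 + ((-25 - (-3 + 2*(-3))) - 1/(62 + 128))) = -(-4)*((-25 - (-3 - 6)) - 1/190)*(1 + ((-25 - (-3 - 6)) - 1/190)) = -(-4)*((-25 - 1*(-9)) - 1*1/190)*(1 + ((-25 - 1*(-9)) - 1*1/190)) = -(-4)*((-25 + 9) - 1/190)*(1 + ((-25 + 9) - 1/190)) = -(-4)*(-16 - 1/190)*(1 + (-16 - 1/190)) = -(-4)*(-3041)*(1 - 3041/190)/190 = -(-4)*(-3041)*(-2851)/(190*190) = -1*(-8669891/9025) = 8669891/9025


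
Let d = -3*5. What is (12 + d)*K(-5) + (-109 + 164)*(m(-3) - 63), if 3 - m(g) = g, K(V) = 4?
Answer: -3147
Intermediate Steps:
d = -15
m(g) = 3 - g
(12 + d)*K(-5) + (-109 + 164)*(m(-3) - 63) = (12 - 15)*4 + (-109 + 164)*((3 - 1*(-3)) - 63) = -3*4 + 55*((3 + 3) - 63) = -12 + 55*(6 - 63) = -12 + 55*(-57) = -12 - 3135 = -3147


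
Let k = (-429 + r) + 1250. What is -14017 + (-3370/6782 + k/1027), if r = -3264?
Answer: -48825016177/3482557 ≈ -14020.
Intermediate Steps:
k = -2443 (k = (-429 - 3264) + 1250 = -3693 + 1250 = -2443)
-14017 + (-3370/6782 + k/1027) = -14017 + (-3370/6782 - 2443/1027) = -14017 + (-3370*1/6782 - 2443*1/1027) = -14017 + (-1685/3391 - 2443/1027) = -14017 - 10014708/3482557 = -48825016177/3482557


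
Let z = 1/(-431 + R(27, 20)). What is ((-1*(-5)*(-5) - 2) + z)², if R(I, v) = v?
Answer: 123165604/168921 ≈ 729.13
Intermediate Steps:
z = -1/411 (z = 1/(-431 + 20) = 1/(-411) = -1/411 ≈ -0.0024331)
((-1*(-5)*(-5) - 2) + z)² = ((-1*(-5)*(-5) - 2) - 1/411)² = ((5*(-5) - 2) - 1/411)² = ((-25 - 2) - 1/411)² = (-27 - 1/411)² = (-11098/411)² = 123165604/168921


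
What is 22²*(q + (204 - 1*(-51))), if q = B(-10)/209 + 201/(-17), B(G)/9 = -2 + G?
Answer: 37935480/323 ≈ 1.1745e+5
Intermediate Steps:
B(G) = -18 + 9*G (B(G) = 9*(-2 + G) = -18 + 9*G)
q = -43845/3553 (q = (-18 + 9*(-10))/209 + 201/(-17) = (-18 - 90)*(1/209) + 201*(-1/17) = -108*1/209 - 201/17 = -108/209 - 201/17 = -43845/3553 ≈ -12.340)
22²*(q + (204 - 1*(-51))) = 22²*(-43845/3553 + (204 - 1*(-51))) = 484*(-43845/3553 + (204 + 51)) = 484*(-43845/3553 + 255) = 484*(862170/3553) = 37935480/323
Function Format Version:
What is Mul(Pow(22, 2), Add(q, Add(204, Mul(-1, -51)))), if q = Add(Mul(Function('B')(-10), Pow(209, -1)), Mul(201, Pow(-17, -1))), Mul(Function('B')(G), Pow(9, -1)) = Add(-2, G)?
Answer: Rational(37935480, 323) ≈ 1.1745e+5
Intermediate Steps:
Function('B')(G) = Add(-18, Mul(9, G)) (Function('B')(G) = Mul(9, Add(-2, G)) = Add(-18, Mul(9, G)))
q = Rational(-43845, 3553) (q = Add(Mul(Add(-18, Mul(9, -10)), Pow(209, -1)), Mul(201, Pow(-17, -1))) = Add(Mul(Add(-18, -90), Rational(1, 209)), Mul(201, Rational(-1, 17))) = Add(Mul(-108, Rational(1, 209)), Rational(-201, 17)) = Add(Rational(-108, 209), Rational(-201, 17)) = Rational(-43845, 3553) ≈ -12.340)
Mul(Pow(22, 2), Add(q, Add(204, Mul(-1, -51)))) = Mul(Pow(22, 2), Add(Rational(-43845, 3553), Add(204, Mul(-1, -51)))) = Mul(484, Add(Rational(-43845, 3553), Add(204, 51))) = Mul(484, Add(Rational(-43845, 3553), 255)) = Mul(484, Rational(862170, 3553)) = Rational(37935480, 323)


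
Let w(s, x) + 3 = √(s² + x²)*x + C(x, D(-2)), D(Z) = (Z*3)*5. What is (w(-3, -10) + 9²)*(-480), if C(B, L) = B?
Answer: -32640 + 4800*√109 ≈ 17473.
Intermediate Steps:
D(Z) = 15*Z (D(Z) = (3*Z)*5 = 15*Z)
w(s, x) = -3 + x + x*√(s² + x²) (w(s, x) = -3 + (√(s² + x²)*x + x) = -3 + (x*√(s² + x²) + x) = -3 + (x + x*√(s² + x²)) = -3 + x + x*√(s² + x²))
(w(-3, -10) + 9²)*(-480) = ((-3 - 10 - 10*√((-3)² + (-10)²)) + 9²)*(-480) = ((-3 - 10 - 10*√(9 + 100)) + 81)*(-480) = ((-3 - 10 - 10*√109) + 81)*(-480) = ((-13 - 10*√109) + 81)*(-480) = (68 - 10*√109)*(-480) = -32640 + 4800*√109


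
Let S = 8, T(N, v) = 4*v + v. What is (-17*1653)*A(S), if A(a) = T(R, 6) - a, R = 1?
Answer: -618222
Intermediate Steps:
T(N, v) = 5*v
A(a) = 30 - a (A(a) = 5*6 - a = 30 - a)
(-17*1653)*A(S) = (-17*1653)*(30 - 1*8) = -28101*(30 - 8) = -28101*22 = -618222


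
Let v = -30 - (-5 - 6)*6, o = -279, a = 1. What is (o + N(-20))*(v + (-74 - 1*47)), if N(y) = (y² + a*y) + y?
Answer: -6885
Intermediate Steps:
N(y) = y² + 2*y (N(y) = (y² + 1*y) + y = (y² + y) + y = (y + y²) + y = y² + 2*y)
v = 36 (v = -30 - (-11)*6 = -30 - 1*(-66) = -30 + 66 = 36)
(o + N(-20))*(v + (-74 - 1*47)) = (-279 - 20*(2 - 20))*(36 + (-74 - 1*47)) = (-279 - 20*(-18))*(36 + (-74 - 47)) = (-279 + 360)*(36 - 121) = 81*(-85) = -6885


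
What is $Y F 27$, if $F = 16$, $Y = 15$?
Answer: $6480$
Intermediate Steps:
$Y F 27 = 15 \cdot 16 \cdot 27 = 240 \cdot 27 = 6480$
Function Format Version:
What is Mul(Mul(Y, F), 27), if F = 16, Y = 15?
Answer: 6480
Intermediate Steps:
Mul(Mul(Y, F), 27) = Mul(Mul(15, 16), 27) = Mul(240, 27) = 6480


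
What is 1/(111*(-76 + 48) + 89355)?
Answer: 1/86247 ≈ 1.1595e-5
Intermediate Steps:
1/(111*(-76 + 48) + 89355) = 1/(111*(-28) + 89355) = 1/(-3108 + 89355) = 1/86247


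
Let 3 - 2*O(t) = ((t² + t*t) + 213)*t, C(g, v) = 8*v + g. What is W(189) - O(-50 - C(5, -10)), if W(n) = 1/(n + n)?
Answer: 6912109/378 ≈ 18286.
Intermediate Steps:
C(g, v) = g + 8*v
W(n) = 1/(2*n)
O(t) = 3/2 - t*(213 + 2*t²)/2 (O(t) = 3/2 - ((t² + t*t) + 213)*t/2 = 3/2 - ((t² + t²) + 213)*t/2 = 3/2 - (2*t² + 213)*t/2 = 3/2 - (213 + 2*t²)*t/2 = 3/2 - t*(213 + 2*t²)/2)
W(189) - O(-50 - C(5, -10)) = (½)/189 - (3/2 - (-50 - (5 + 8*(-10)))³ - 213*(-50 - (5 + 8*(-10)))/2) = (½)*(1/189) - (3/2 - (-50 - (5 - 80))³ - 213*(-50 - (5 - 80))/2) = 1/378 - (3/2 - (-50 - 1*(-75))³ - 213*(-50 - 1*(-75))/2) = 1/378 - (3/2 - (-50 + 75)³ - 213*(-50 + 75)/2) = 1/378 - (3/2 - 1*25³ - 213/2*25) = 1/378 - (3/2 - 1*15625 - 5325/2) = 1/378 - (3/2 - 15625 - 5325/2) = 1/378 - 1*(-18286) = 1/378 + 18286 = 6912109/378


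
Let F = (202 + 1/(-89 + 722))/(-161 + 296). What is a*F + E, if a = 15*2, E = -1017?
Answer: -5538115/5697 ≈ -972.11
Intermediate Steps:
a = 30
F = 127867/85455 (F = (202 + 1/633)/135 = (202 + 1/633)*(1/135) = (127867/633)*(1/135) = 127867/85455 ≈ 1.4963)
a*F + E = 30*(127867/85455) - 1017 = 255734/5697 - 1017 = -5538115/5697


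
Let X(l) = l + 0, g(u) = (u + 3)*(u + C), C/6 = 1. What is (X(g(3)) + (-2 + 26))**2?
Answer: 6084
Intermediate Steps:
C = 6 (C = 6*1 = 6)
g(u) = (3 + u)*(6 + u) (g(u) = (u + 3)*(u + 6) = (3 + u)*(6 + u))
X(l) = l
(X(g(3)) + (-2 + 26))**2 = ((18 + 3**2 + 9*3) + (-2 + 26))**2 = ((18 + 9 + 27) + 24)**2 = (54 + 24)**2 = 78**2 = 6084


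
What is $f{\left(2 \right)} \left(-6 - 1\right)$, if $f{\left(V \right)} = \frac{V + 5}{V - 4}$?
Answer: $\frac{49}{2} \approx 24.5$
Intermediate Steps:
$f{\left(V \right)} = \frac{5 + V}{-4 + V}$
$f{\left(2 \right)} \left(-6 - 1\right) = \frac{5 + 2}{-4 + 2} \left(-6 - 1\right) = \frac{1}{-2} \cdot 7 \left(-7\right) = \left(- \frac{1}{2}\right) 7 \left(-7\right) = \left(- \frac{7}{2}\right) \left(-7\right) = \frac{49}{2}$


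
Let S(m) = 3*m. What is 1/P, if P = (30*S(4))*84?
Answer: 1/30240 ≈ 3.3069e-5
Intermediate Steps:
P = 30240 (P = (30*(3*4))*84 = (30*12)*84 = 360*84 = 30240)
1/P = 1/30240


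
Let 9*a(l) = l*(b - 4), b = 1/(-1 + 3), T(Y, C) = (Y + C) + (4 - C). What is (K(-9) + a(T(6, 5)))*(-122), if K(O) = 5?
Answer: -1220/9 ≈ -135.56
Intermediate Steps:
T(Y, C) = 4 + Y (T(Y, C) = (C + Y) + (4 - C) = 4 + Y)
b = ½ (b = 1/2 = ½ ≈ 0.50000)
a(l) = -7*l/18 (a(l) = (l*(½ - 4))/9 = (l*(-7/2))/9 = (-7*l/2)/9 = -7*l/18)
(K(-9) + a(T(6, 5)))*(-122) = (5 - 7*(4 + 6)/18)*(-122) = (5 - 7/18*10)*(-122) = (5 - 35/9)*(-122) = (10/9)*(-122) = -1220/9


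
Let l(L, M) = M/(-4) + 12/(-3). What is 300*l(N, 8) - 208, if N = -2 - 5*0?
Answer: -2008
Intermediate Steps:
N = -2 (N = -2 - 1*0 = -2 + 0 = -2)
l(L, M) = -4 - M/4 (l(L, M) = M*(-¼) + 12*(-⅓) = -M/4 - 4 = -4 - M/4)
300*l(N, 8) - 208 = 300*(-4 - ¼*8) - 208 = 300*(-4 - 2) - 208 = 300*(-6) - 208 = -1800 - 208 = -2008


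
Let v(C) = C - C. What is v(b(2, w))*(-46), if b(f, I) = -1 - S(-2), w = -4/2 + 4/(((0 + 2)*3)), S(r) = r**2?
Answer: 0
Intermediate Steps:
w = -4/3 (w = -4*1/2 + 4/((2*3)) = -2 + 4/6 = -2 + 4*(1/6) = -2 + 2/3 = -4/3 ≈ -1.3333)
b(f, I) = -5 (b(f, I) = -1 - 1*(-2)**2 = -1 - 1*4 = -1 - 4 = -5)
v(C) = 0
v(b(2, w))*(-46) = 0*(-46) = 0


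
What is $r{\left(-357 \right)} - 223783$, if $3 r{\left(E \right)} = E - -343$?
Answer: $- \frac{671363}{3} \approx -2.2379 \cdot 10^{5}$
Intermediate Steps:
$r{\left(E \right)} = \frac{343}{3} + \frac{E}{3}$ ($r{\left(E \right)} = \frac{E - -343}{3} = \frac{E + 343}{3} = \frac{343 + E}{3} = \frac{343}{3} + \frac{E}{3}$)
$r{\left(-357 \right)} - 223783 = \left(\frac{343}{3} + \frac{1}{3} \left(-357\right)\right) - 223783 = \left(\frac{343}{3} - 119\right) - 223783 = - \frac{14}{3} - 223783 = - \frac{671363}{3}$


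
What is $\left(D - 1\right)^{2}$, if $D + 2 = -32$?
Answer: $1225$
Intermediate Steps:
$D = -34$ ($D = -2 - 32 = -34$)
$\left(D - 1\right)^{2} = \left(-34 - 1\right)^{2} = \left(-35\right)^{2} = 1225$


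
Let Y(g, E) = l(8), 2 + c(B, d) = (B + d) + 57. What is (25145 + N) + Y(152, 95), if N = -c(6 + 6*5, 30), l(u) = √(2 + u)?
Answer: 25024 + √10 ≈ 25027.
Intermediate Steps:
c(B, d) = 55 + B + d (c(B, d) = -2 + ((B + d) + 57) = -2 + (57 + B + d) = 55 + B + d)
Y(g, E) = √10 (Y(g, E) = √(2 + 8) = √10)
N = -121 (N = -(55 + (6 + 6*5) + 30) = -(55 + (6 + 30) + 30) = -(55 + 36 + 30) = -1*121 = -121)
(25145 + N) + Y(152, 95) = (25145 - 121) + √10 = 25024 + √10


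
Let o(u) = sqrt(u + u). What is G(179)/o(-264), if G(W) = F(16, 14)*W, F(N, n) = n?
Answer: -1253*I*sqrt(33)/66 ≈ -109.06*I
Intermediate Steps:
o(u) = sqrt(2)*sqrt(u) (o(u) = sqrt(2*u) = sqrt(2)*sqrt(u))
G(W) = 14*W
G(179)/o(-264) = (14*179)/((sqrt(2)*sqrt(-264))) = 2506/((sqrt(2)*(2*I*sqrt(66)))) = 2506/((4*I*sqrt(33))) = 2506*(-I*sqrt(33)/132) = -1253*I*sqrt(33)/66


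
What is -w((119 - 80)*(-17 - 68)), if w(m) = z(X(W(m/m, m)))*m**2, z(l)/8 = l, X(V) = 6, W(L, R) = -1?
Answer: -527482800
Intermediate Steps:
z(l) = 8*l
w(m) = 48*m**2 (w(m) = (8*6)*m**2 = 48*m**2)
-w((119 - 80)*(-17 - 68)) = -48*((119 - 80)*(-17 - 68))**2 = -48*(39*(-85))**2 = -48*(-3315)**2 = -48*10989225 = -1*527482800 = -527482800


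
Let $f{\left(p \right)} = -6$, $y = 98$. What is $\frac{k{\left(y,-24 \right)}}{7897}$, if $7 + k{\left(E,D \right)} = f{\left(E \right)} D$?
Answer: $\frac{137}{7897} \approx 0.017348$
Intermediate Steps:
$k{\left(E,D \right)} = -7 - 6 D$
$\frac{k{\left(y,-24 \right)}}{7897} = \frac{-7 - -144}{7897} = \left(-7 + 144\right) \frac{1}{7897} = 137 \cdot \frac{1}{7897} = \frac{137}{7897}$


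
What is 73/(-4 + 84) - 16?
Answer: -1207/80 ≈ -15.087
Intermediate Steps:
73/(-4 + 84) - 16 = 73/80 - 16 = -1207/80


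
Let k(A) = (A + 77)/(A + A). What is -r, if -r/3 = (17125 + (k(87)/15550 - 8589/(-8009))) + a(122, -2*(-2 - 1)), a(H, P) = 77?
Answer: 93197435708344/1805829275 ≈ 51609.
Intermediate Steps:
k(A) = (77 + A)/(2*A) (k(A) = (77 + A)/((2*A)) = (77 + A)*(1/(2*A)) = (77 + A)/(2*A))
r = -93197435708344/1805829275 (r = -3*((17125 + (((½)*(77 + 87)/87)/15550 - 8589/(-8009))) + 77) = -3*((17125 + (((½)*(1/87)*164)*(1/15550) - 8589*(-1/8009))) + 77) = -3*((17125 + ((82/87)*(1/15550) + 8589/8009)) + 77) = -3*((17125 + (41/676425 + 8589/8009)) + 77) = -3*((17125 + 5810142694/5417487825) + 77) = -3*(92780289145819/5417487825 + 77) = -3*93197435708344/5417487825 = -93197435708344/1805829275 ≈ -51609.)
-r = -1*(-93197435708344/1805829275) = 93197435708344/1805829275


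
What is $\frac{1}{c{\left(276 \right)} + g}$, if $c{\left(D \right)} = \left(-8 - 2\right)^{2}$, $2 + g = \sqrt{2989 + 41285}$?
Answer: $- \frac{49}{17335} + \frac{\sqrt{44274}}{34670} \approx 0.0032424$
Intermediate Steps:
$g = -2 + \sqrt{44274}$ ($g = -2 + \sqrt{2989 + 41285} = -2 + \sqrt{44274} \approx 208.41$)
$c{\left(D \right)} = 100$ ($c{\left(D \right)} = \left(-10\right)^{2} = 100$)
$\frac{1}{c{\left(276 \right)} + g} = \frac{1}{100 - \left(2 - \sqrt{44274}\right)} = \frac{1}{98 + \sqrt{44274}}$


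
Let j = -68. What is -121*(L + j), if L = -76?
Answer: 17424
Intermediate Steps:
-121*(L + j) = -121*(-76 - 68) = -121*(-144) = 17424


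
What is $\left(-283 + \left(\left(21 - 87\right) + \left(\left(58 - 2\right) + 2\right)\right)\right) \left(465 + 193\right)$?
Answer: $-191478$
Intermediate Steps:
$\left(-283 + \left(\left(21 - 87\right) + \left(\left(58 - 2\right) + 2\right)\right)\right) \left(465 + 193\right) = \left(-283 + \left(-66 + \left(56 + 2\right)\right)\right) 658 = \left(-283 + \left(-66 + 58\right)\right) 658 = \left(-283 - 8\right) 658 = \left(-291\right) 658 = -191478$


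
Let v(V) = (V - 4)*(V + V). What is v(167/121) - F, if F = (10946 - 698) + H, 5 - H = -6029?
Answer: -238490640/14641 ≈ -16289.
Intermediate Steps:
H = 6034 (H = 5 - 1*(-6029) = 5 + 6029 = 6034)
v(V) = 2*V*(-4 + V) (v(V) = (-4 + V)*(2*V) = 2*V*(-4 + V))
F = 16282 (F = (10946 - 698) + 6034 = 10248 + 6034 = 16282)
v(167/121) - F = 2*(167/121)*(-4 + 167/121) - 1*16282 = 2*(167*(1/121))*(-4 + 167*(1/121)) - 16282 = 2*(167/121)*(-4 + 167/121) - 16282 = 2*(167/121)*(-317/121) - 16282 = -105878/14641 - 16282 = -238490640/14641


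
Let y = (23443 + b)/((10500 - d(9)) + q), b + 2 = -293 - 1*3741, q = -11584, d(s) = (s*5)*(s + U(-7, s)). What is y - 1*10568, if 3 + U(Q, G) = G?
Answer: -18608519/1759 ≈ -10579.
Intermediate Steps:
U(Q, G) = -3 + G
d(s) = 5*s*(-3 + 2*s) (d(s) = (s*5)*(s + (-3 + s)) = (5*s)*(-3 + 2*s) = 5*s*(-3 + 2*s))
b = -4036 (b = -2 + (-293 - 1*3741) = -2 + (-293 - 3741) = -2 - 4034 = -4036)
y = -19407/1759 (y = (23443 - 4036)/((10500 - 5*9*(-3 + 2*9)) - 11584) = 19407/((10500 - 5*9*(-3 + 18)) - 11584) = 19407/((10500 - 5*9*15) - 11584) = 19407/((10500 - 1*675) - 11584) = 19407/((10500 - 675) - 11584) = 19407/(9825 - 11584) = 19407/(-1759) = 19407*(-1/1759) = -19407/1759 ≈ -11.033)
y - 1*10568 = -19407/1759 - 1*10568 = -19407/1759 - 10568 = -18608519/1759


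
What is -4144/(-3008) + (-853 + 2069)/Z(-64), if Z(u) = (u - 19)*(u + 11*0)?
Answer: 25069/15604 ≈ 1.6066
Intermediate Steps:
Z(u) = u*(-19 + u) (Z(u) = (-19 + u)*(u + 0) = (-19 + u)*u = u*(-19 + u))
-4144/(-3008) + (-853 + 2069)/Z(-64) = -4144/(-3008) + (-853 + 2069)/((-64*(-19 - 64))) = -4144*(-1/3008) + 1216/((-64*(-83))) = 259/188 + 1216/5312 = 259/188 + 1216*(1/5312) = 259/188 + 19/83 = 25069/15604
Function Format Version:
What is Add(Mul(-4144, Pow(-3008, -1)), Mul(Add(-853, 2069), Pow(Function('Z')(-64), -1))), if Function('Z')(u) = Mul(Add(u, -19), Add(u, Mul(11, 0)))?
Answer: Rational(25069, 15604) ≈ 1.6066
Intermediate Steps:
Function('Z')(u) = Mul(u, Add(-19, u)) (Function('Z')(u) = Mul(Add(-19, u), Add(u, 0)) = Mul(Add(-19, u), u) = Mul(u, Add(-19, u)))
Add(Mul(-4144, Pow(-3008, -1)), Mul(Add(-853, 2069), Pow(Function('Z')(-64), -1))) = Add(Mul(-4144, Pow(-3008, -1)), Mul(Add(-853, 2069), Pow(Mul(-64, Add(-19, -64)), -1))) = Add(Mul(-4144, Rational(-1, 3008)), Mul(1216, Pow(Mul(-64, -83), -1))) = Add(Rational(259, 188), Mul(1216, Pow(5312, -1))) = Add(Rational(259, 188), Mul(1216, Rational(1, 5312))) = Add(Rational(259, 188), Rational(19, 83)) = Rational(25069, 15604)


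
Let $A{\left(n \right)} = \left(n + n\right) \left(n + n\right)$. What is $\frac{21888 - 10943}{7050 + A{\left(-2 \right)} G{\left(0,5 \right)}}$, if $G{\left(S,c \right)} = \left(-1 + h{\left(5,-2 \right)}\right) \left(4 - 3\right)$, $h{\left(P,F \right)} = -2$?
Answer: $\frac{10945}{7002} \approx 1.5631$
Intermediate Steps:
$A{\left(n \right)} = 4 n^{2}$ ($A{\left(n \right)} = 2 n 2 n = 4 n^{2}$)
$G{\left(S,c \right)} = -3$ ($G{\left(S,c \right)} = \left(-1 - 2\right) \left(4 - 3\right) = \left(-3\right) 1 = -3$)
$\frac{21888 - 10943}{7050 + A{\left(-2 \right)} G{\left(0,5 \right)}} = \frac{21888 - 10943}{7050 + 4 \left(-2\right)^{2} \left(-3\right)} = \frac{10945}{7050 + 4 \cdot 4 \left(-3\right)} = \frac{10945}{7050 + 16 \left(-3\right)} = \frac{10945}{7050 - 48} = \frac{10945}{7002}$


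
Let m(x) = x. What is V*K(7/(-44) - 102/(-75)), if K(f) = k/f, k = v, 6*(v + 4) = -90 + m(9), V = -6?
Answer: 115500/1321 ≈ 87.434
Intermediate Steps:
v = -35/2 (v = -4 + (-90 + 9)/6 = -4 + (1/6)*(-81) = -4 - 27/2 = -35/2 ≈ -17.500)
k = -35/2 ≈ -17.500
K(f) = -35/(2*f)
V*K(7/(-44) - 102/(-75)) = -(-105)/(7/(-44) - 102/(-75)) = -(-105)/(7*(-1/44) - 102*(-1/75)) = -(-105)/(-7/44 + 34/25) = -(-105)/1321/1100 = -(-105)*1100/1321 = -6*(-19250/1321) = 115500/1321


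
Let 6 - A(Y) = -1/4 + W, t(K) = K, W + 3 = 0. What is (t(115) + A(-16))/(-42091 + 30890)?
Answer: -497/44804 ≈ -0.011093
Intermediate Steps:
W = -3 (W = -3 + 0 = -3)
A(Y) = 37/4 (A(Y) = 6 - (-1/4 - 3) = 6 - ((¼)*(-1) - 3) = 6 - (-¼ - 3) = 6 - 1*(-13/4) = 6 + 13/4 = 37/4)
(t(115) + A(-16))/(-42091 + 30890) = (115 + 37/4)/(-42091 + 30890) = (497/4)/(-11201) = (497/4)*(-1/11201) = -497/44804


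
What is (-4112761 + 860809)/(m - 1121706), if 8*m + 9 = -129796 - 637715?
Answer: 180664/67647 ≈ 2.6707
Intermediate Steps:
m = -95940 (m = -9/8 + (-129796 - 637715)/8 = -9/8 + (⅛)*(-767511) = -9/8 - 767511/8 = -95940)
(-4112761 + 860809)/(m - 1121706) = (-4112761 + 860809)/(-95940 - 1121706) = -3251952/(-1217646) = -3251952*(-1/1217646) = 180664/67647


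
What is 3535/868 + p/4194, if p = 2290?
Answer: 1200965/260028 ≈ 4.6186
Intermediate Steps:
3535/868 + p/4194 = 3535/868 + 2290/4194 = 3535*(1/868) + 2290*(1/4194) = 505/124 + 1145/2097 = 1200965/260028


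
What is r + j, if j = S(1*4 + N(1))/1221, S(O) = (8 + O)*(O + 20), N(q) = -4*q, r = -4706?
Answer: -5745866/1221 ≈ -4705.9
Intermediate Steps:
S(O) = (8 + O)*(20 + O)
j = 160/1221 (j = (160 + (1*4 - 4*1)² + 28*(1*4 - 4*1))/1221 = (160 + (4 - 4)² + 28*(4 - 4))*(1/1221) = (160 + 0² + 28*0)*(1/1221) = (160 + 0 + 0)*(1/1221) = 160*(1/1221) = 160/1221 ≈ 0.13104)
r + j = -4706 + 160/1221 = -5745866/1221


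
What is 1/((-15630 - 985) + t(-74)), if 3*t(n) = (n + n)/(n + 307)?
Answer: -699/11614033 ≈ -6.0186e-5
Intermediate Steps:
t(n) = 2*n/(3*(307 + n)) (t(n) = ((n + n)/(n + 307))/3 = ((2*n)/(307 + n))/3 = (2*n/(307 + n))/3 = 2*n/(3*(307 + n)))
1/((-15630 - 985) + t(-74)) = 1/((-15630 - 985) + (⅔)*(-74)/(307 - 74)) = 1/(-16615 + (⅔)*(-74)/233) = 1/(-16615 + (⅔)*(-74)*(1/233)) = 1/(-16615 - 148/699) = 1/(-11614033/699) = -699/11614033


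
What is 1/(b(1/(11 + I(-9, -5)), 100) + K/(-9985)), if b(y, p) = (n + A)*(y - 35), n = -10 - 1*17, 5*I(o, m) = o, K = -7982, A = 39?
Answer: -229655/95971964 ≈ -0.0023929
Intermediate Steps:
I(o, m) = o/5
n = -27 (n = -10 - 17 = -27)
b(y, p) = -420 + 12*y (b(y, p) = (-27 + 39)*(y - 35) = 12*(-35 + y) = -420 + 12*y)
1/(b(1/(11 + I(-9, -5)), 100) + K/(-9985)) = 1/((-420 + 12/(11 + (⅕)*(-9))) - 7982/(-9985)) = 1/((-420 + 12/(11 - 9/5)) - 7982*(-1/9985)) = 1/((-420 + 12/(46/5)) + 7982/9985) = 1/((-420 + 12*(5/46)) + 7982/9985) = 1/((-420 + 30/23) + 7982/9985) = 1/(-9630/23 + 7982/9985) = 1/(-95971964/229655) = -229655/95971964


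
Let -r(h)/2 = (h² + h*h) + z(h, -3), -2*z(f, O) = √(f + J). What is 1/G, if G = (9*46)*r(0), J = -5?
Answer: -I*√5/2070 ≈ -0.0010802*I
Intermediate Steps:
z(f, O) = -√(-5 + f)/2 (z(f, O) = -√(f - 5)/2 = -√(-5 + f)/2)
r(h) = √(-5 + h) - 4*h² (r(h) = -2*((h² + h*h) - √(-5 + h)/2) = -2*((h² + h²) - √(-5 + h)/2) = -2*(2*h² - √(-5 + h)/2) = √(-5 + h) - 4*h²)
G = 414*I*√5 (G = (9*46)*(√(-5 + 0) - 4*0²) = 414*(√(-5) - 4*0) = 414*(I*√5 + 0) = 414*(I*√5) = 414*I*√5 ≈ 925.73*I)
1/G = 1/(414*I*√5) = -I*√5/2070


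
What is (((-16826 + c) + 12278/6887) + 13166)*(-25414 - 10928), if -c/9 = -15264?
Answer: -33467870034540/6887 ≈ -4.8596e+9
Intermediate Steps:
c = 137376 (c = -9*(-15264) = 137376)
(((-16826 + c) + 12278/6887) + 13166)*(-25414 - 10928) = (((-16826 + 137376) + 12278/6887) + 13166)*(-25414 - 10928) = ((120550 + 12278*(1/6887)) + 13166)*(-36342) = ((120550 + 12278/6887) + 13166)*(-36342) = (830240128/6887 + 13166)*(-36342) = (920914370/6887)*(-36342) = -33467870034540/6887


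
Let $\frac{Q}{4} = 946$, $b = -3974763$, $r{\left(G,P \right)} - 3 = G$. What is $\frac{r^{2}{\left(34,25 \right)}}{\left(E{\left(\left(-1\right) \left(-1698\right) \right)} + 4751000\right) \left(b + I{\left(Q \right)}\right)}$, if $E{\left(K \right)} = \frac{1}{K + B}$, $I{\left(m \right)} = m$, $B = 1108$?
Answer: $- \frac{3841414}{52938336172544979} \approx -7.2564 \cdot 10^{-11}$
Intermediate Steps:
$r{\left(G,P \right)} = 3 + G$
$Q = 3784$ ($Q = 4 \cdot 946 = 3784$)
$E{\left(K \right)} = \frac{1}{1108 + K}$ ($E{\left(K \right)} = \frac{1}{K + 1108} = \frac{1}{1108 + K}$)
$\frac{r^{2}{\left(34,25 \right)}}{\left(E{\left(\left(-1\right) \left(-1698\right) \right)} + 4751000\right) \left(b + I{\left(Q \right)}\right)} = \frac{\left(3 + 34\right)^{2}}{\left(\frac{1}{1108 - -1698} + 4751000\right) \left(-3974763 + 3784\right)} = \frac{37^{2}}{\left(\frac{1}{1108 + 1698} + 4751000\right) \left(-3970979\right)} = \frac{1369}{\left(\frac{1}{2806} + 4751000\right) \left(-3970979\right)} = \frac{1369}{\frac{13331306001}{2806} \left(-3970979\right)} = \frac{1369}{- \frac{52938336172544979}{2806}} = 1369 \left(- \frac{2806}{52938336172544979}\right) = - \frac{3841414}{52938336172544979}$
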